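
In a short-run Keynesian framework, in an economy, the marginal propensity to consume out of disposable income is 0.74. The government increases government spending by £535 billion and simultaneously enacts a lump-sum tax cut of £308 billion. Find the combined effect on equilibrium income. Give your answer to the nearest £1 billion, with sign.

Expenditure multiplier = 1/(1 − MPC) = 1/(1 − 0.74) = 1/0.26 ≈ 3.846.
ΔG contributes k·ΔG = (+£535 billion) / 0.26 ≈ +£2,057.7 billion.
ΔT of −£308 billion changes first-round spending by −c·ΔT = +£227.92 billion, contributing k·(−c·ΔT) = (+£227.92 billion) / 0.26 ≈ +£876.6 billion.
Net ΔY = k(ΔG − c·ΔT) = (+£762.92 billion) / 0.26 ≈ +£2,934 billion.

+£2,934 billion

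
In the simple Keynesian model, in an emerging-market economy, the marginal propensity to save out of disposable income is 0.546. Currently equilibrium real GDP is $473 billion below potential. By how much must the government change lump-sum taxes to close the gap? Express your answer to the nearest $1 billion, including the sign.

MPC = 1 − MPS = 1 − 0.546 = 0.454.
Spending multiplier = 1/(1 − MPC) = 1/(1 − 0.454) = 1/0.546 ≈ 1.832.
Tax multiplier = −c·k = −0.454/0.546 ≈ −0.832. Need ΔY = +$473 billion, so ΔT = ΔY/(−c·k) = −(+$473 billion) × 0.546 / 0.454 ≈ −$569 billion.
The government should cut lump-sum taxes by $569 billion.

−$569 billion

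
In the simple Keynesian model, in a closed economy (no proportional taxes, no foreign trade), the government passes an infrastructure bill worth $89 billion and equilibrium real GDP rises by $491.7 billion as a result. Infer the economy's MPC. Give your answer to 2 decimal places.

0.82

Implied spending multiplier k = ΔY/ΔG = 491.7/89 ≈ 5.5247.
Since k = 1/(1 − MPC), MPC = 1 − 1/k = 1 − ΔG/ΔY = 1 − 89/491.7 ≈ 0.82.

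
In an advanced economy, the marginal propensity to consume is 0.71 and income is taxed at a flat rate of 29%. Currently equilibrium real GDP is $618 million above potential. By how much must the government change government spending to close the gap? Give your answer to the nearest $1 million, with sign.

−$306 million

Spending multiplier = 1/(1 − c(1−t)) = 1/(1 − 0.71×0.71) = 1/0.4959 ≈ 2.017.
Need ΔY = −$618 million, so ΔG = ΔY/k = (−$618 million) × 0.4959 ≈ −$306 million.
The government should cut government spending by $306 million.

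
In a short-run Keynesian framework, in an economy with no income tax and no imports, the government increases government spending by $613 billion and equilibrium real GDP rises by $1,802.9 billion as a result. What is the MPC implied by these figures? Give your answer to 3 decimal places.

0.660

Implied spending multiplier k = ΔY/ΔG = 1,802.9/613 ≈ 2.9411.
Since k = 1/(1 − MPC), MPC = 1 − 1/k = 1 − ΔG/ΔY = 1 − 613/1,802.9 ≈ 0.660.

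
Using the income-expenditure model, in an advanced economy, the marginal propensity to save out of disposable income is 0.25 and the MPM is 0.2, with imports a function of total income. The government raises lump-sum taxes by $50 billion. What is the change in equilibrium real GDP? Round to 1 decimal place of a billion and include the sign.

−$83.3 billion

MPC = 1 − MPS = 1 − 0.25 = 0.75.
A lump-sum tax change of +$50 billion shifts disposable income by −$50 billion; first-round consumption changes by −c × ΔT = −0.75 × (+$50 billion) = −$37.5 billion.
Expenditure multiplier = 1/(1 − c + m) = 1/(1 − 0.75 + 0.2) = 1/0.45 ≈ 2.222.
The tax multiplier is −c × k ≈ −1.667, so ΔY = k × (−c·ΔT) = (−$37.5 billion) / 0.45 ≈ −$83.3 billion.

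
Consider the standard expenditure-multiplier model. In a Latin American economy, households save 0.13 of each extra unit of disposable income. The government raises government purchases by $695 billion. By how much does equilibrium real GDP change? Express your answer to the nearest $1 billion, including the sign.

+$5,346 billion

MPC = 1 − MPS = 1 − 0.13 = 0.87.
Expenditure multiplier = 1/(1 − MPC) = 1/(1 − 0.87) = 1/0.13 ≈ 7.692.
ΔY = k × ΔG = (+$695 billion) / 0.13 ≈ +$5,346 billion.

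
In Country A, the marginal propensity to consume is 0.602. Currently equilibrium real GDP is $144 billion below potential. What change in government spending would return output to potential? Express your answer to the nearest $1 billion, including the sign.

Spending multiplier = 1/(1 − MPC) = 1/(1 − 0.602) = 1/0.398 ≈ 2.513.
Need ΔY = +$144 billion, so ΔG = ΔY/k = (+$144 billion) × 0.398 ≈ +$57 billion.
The government should increase government spending by $57 billion.

+$57 billion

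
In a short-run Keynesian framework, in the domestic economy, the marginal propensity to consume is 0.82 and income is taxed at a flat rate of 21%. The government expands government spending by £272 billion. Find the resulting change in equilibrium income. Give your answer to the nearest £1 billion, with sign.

Expenditure multiplier = 1/(1 − c(1−t)) = 1/(1 − 0.82×0.79) = 1/0.3522 ≈ 2.839.
ΔY = k × ΔG = (+£272 billion) / 0.3522 ≈ +£772 billion.

+£772 billion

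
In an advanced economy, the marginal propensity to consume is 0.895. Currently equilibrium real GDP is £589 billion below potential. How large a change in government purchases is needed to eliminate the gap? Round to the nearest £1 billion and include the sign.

+£62 billion

Spending multiplier = 1/(1 − MPC) = 1/(1 − 0.895) = 1/0.105 ≈ 9.524.
Need ΔY = +£589 billion, so ΔG = ΔY/k = (+£589 billion) × 0.105 ≈ +£62 billion.
The government should increase government purchases by £62 billion.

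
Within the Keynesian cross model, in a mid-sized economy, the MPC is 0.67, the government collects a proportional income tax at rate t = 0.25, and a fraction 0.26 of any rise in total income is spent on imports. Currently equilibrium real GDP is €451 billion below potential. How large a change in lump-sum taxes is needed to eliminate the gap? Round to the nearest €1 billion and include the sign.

Spending multiplier = 1/(1 − c(1−t) + m) = 1/(1 − 0.67×0.75 + 0.26) = 1/0.7575 ≈ 1.32.
Tax multiplier = −c·k = −0.67/0.7575 ≈ −0.884. Need ΔY = +€451 billion, so ΔT = ΔY/(−c·k) = −(+€451 billion) × 0.7575 / 0.67 ≈ −€510 billion.
The government should cut lump-sum taxes by €510 billion.

−€510 billion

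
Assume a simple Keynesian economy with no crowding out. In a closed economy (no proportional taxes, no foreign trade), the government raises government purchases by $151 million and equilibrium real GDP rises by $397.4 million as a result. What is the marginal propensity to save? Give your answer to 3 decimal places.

Implied spending multiplier k = ΔY/ΔG = 397.4/151 ≈ 2.6318.
Since k = 1/(1 − MPC), MPC = 1 − 1/k = 1 − ΔG/ΔY = 1 − 151/397.4 ≈ 0.620.
MPS = 1 − MPC = 0.380.

0.380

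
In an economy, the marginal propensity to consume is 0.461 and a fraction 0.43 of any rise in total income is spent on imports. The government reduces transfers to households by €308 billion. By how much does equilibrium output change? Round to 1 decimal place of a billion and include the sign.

The transfer change shifts disposable income by −€308 billion, so first-round consumption changes by c·ΔTR = 0.461 × (−€308 billion) = −€141.988 billion.
Expenditure multiplier = 1/(1 − c + m) = 1/(1 − 0.461 + 0.43) = 1/0.969 ≈ 1.032.
The transfer multiplier is c × k ≈ 0.476, so ΔY = k × (c·ΔTR) = (−€141.988 billion) / 0.969 ≈ −€146.5 billion.

−€146.5 billion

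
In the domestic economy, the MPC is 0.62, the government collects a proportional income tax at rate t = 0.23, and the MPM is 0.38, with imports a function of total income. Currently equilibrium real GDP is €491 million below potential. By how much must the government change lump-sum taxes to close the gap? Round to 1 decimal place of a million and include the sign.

Spending multiplier = 1/(1 − c(1−t) + m) = 1/(1 − 0.62×0.77 + 0.38) = 1/0.9026 ≈ 1.108.
Tax multiplier = −c·k = −0.62/0.9026 ≈ −0.687. Need ΔY = +€491 million, so ΔT = ΔY/(−c·k) = −(+€491 million) × 0.9026 / 0.62 ≈ −€714.8 million.
The government should cut lump-sum taxes by €714.8 million.

−€714.8 million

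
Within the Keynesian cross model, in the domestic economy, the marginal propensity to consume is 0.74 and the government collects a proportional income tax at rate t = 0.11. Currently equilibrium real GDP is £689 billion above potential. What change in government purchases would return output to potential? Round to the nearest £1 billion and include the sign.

−£235 billion

Spending multiplier = 1/(1 − c(1−t)) = 1/(1 − 0.74×0.89) = 1/0.3414 ≈ 2.929.
Need ΔY = −£689 billion, so ΔG = ΔY/k = (−£689 billion) × 0.3414 ≈ −£235 billion.
The government should cut government purchases by £235 billion.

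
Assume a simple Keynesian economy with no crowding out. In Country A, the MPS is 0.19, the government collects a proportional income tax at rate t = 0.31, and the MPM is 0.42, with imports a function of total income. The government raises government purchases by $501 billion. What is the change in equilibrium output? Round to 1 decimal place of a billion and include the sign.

MPC = 1 − MPS = 1 − 0.19 = 0.81.
Expenditure multiplier = 1/(1 − c(1−t) + m) = 1/(1 − 0.81×0.69 + 0.42) = 1/0.8611 ≈ 1.161.
ΔY = k × ΔG = (+$501 billion) / 0.8611 ≈ +$581.8 billion.

+$581.8 billion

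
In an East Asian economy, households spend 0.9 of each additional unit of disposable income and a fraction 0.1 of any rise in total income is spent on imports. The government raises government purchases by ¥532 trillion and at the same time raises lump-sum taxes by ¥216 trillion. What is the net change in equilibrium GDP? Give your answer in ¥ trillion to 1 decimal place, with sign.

+¥1,688.0 trillion

Expenditure multiplier = 1/(1 − c + m) = 1/(1 − 0.9 + 0.1) = 1/0.2 = 5.
ΔG contributes k·ΔG = (+¥532 trillion) / 0.2 = +¥2,660 trillion.
ΔT of +¥216 trillion changes first-round spending by −c·ΔT = −¥194.4 trillion, contributing k·(−c·ΔT) = (−¥194.4 trillion) / 0.2 = −¥972 trillion.
Net ΔY = k(ΔG − c·ΔT) = (+¥337.6 trillion) / 0.2 = +¥1,688 trillion.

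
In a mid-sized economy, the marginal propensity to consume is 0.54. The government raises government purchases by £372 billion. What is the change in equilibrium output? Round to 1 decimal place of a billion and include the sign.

+£808.7 billion

Government-spending multiplier = 1/(1 − MPC) = 1/(1 − 0.54) = 1/0.46 ≈ 2.174.
ΔY = k × ΔG = (+£372 billion) / 0.46 ≈ +£808.7 billion.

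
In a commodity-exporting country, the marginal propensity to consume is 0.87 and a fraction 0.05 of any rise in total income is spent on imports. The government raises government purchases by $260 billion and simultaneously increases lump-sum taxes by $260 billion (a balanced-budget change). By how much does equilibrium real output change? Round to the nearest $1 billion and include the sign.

Expenditure multiplier = 1/(1 − c + m) = 1/(1 − 0.87 + 0.05) = 1/0.18 ≈ 5.556.
ΔG contributes k·ΔG = (+$260 billion) / 0.18 ≈ +$1,444.4 billion.
ΔT of +$260 billion changes first-round spending by −c·ΔT = −$226.2 billion, contributing k·(−c·ΔT) = (−$226.2 billion) / 0.18 ≈ −$1,256.7 billion.
Net ΔY = k(ΔG − c·ΔT) = (+$33.8 billion) / 0.18 ≈ +$188 billion.

+$188 billion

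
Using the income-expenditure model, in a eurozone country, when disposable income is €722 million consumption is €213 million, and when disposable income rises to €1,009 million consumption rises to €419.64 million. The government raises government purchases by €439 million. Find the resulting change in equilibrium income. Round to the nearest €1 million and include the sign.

MPC = ΔC/ΔYd = (419.64 − 213)/(1,009 − 722) = 206.64/287 = 0.72.
Expenditure multiplier = 1/(1 − MPC) = 1/(1 − 0.72) = 1/0.28 ≈ 3.571.
ΔY = k × ΔG = (+€439 million) / 0.28 ≈ +€1,568 million.

+€1,568 million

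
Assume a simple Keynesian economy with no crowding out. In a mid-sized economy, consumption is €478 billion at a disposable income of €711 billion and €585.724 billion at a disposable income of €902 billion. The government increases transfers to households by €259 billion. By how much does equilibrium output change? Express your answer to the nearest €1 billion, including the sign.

MPC = ΔC/ΔYd = (585.724 − 478)/(902 − 711) = 107.724/191 = 0.564.
The transfer change shifts disposable income by +€259 billion, so first-round consumption changes by c·ΔTR = 0.564 × (+€259 billion) = +€146.076 billion.
Expenditure multiplier = 1/(1 − MPC) = 1/(1 − 0.564) = 1/0.436 ≈ 2.294.
The transfer multiplier is c × k ≈ 1.294, so ΔY = k × (c·ΔTR) = (+€146.076 billion) / 0.436 ≈ +€335 billion.

+€335 billion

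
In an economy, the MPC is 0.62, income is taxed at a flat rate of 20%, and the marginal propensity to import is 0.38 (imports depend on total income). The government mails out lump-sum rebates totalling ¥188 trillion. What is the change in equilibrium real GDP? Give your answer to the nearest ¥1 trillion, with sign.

A lump-sum tax change of −¥188 trillion shifts disposable income by +¥188 trillion; first-round consumption changes by −c × ΔT = −0.62 × (−¥188 trillion) = +¥116.56 trillion.
Expenditure multiplier = 1/(1 − c(1−t) + m) = 1/(1 − 0.62×0.8 + 0.38) = 1/0.884 ≈ 1.131.
The tax multiplier is −c × k ≈ −0.701, so ΔY = k × (−c·ΔT) = (+¥116.56 trillion) / 0.884 ≈ +¥132 trillion.

+¥132 trillion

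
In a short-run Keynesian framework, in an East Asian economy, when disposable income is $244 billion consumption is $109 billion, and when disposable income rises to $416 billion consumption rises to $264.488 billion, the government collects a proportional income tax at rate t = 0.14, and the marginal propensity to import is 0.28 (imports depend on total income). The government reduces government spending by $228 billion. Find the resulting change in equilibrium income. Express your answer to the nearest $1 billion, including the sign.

MPC = ΔC/ΔYd = (264.488 − 109)/(416 − 244) = 155.488/172 = 0.904.
Spending multiplier = 1/(1 − c(1−t) + m) = 1/(1 − 0.904×0.86 + 0.28) = 1/0.50256 ≈ 1.99.
ΔY = k × ΔG = (−$228 billion) / 0.50256 ≈ −$454 billion.

−$454 billion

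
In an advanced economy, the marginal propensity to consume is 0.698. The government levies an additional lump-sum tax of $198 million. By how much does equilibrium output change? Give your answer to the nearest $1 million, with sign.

A lump-sum tax change of +$198 million shifts disposable income by −$198 million; first-round consumption changes by −c × ΔT = −0.698 × (+$198 million) = −$138.204 million.
Expenditure multiplier = 1/(1 − MPC) = 1/(1 − 0.698) = 1/0.302 ≈ 3.311.
The tax multiplier is −c × k ≈ −2.311, so ΔY = k × (−c·ΔT) = (−$138.204 million) / 0.302 ≈ −$458 million.

−$458 million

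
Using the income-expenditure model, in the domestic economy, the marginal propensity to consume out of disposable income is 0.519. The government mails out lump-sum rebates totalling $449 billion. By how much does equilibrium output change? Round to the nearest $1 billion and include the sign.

+$484 billion

A lump-sum tax change of −$449 billion shifts disposable income by +$449 billion; first-round consumption changes by −c × ΔT = −0.519 × (−$449 billion) = +$233.031 billion.
Expenditure multiplier = 1/(1 − MPC) = 1/(1 − 0.519) = 1/0.481 ≈ 2.079.
The tax multiplier is −c × k ≈ −1.079, so ΔY = k × (−c·ΔT) = (+$233.031 billion) / 0.481 ≈ +$484 billion.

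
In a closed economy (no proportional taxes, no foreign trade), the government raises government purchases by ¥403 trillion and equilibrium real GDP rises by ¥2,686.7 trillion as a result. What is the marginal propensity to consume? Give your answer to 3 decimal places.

0.850

Implied spending multiplier k = ΔY/ΔG = 2,686.7/403 ≈ 6.6667.
Since k = 1/(1 − MPC), MPC = 1 − 1/k = 1 − ΔG/ΔY = 1 − 403/2,686.7 ≈ 0.850.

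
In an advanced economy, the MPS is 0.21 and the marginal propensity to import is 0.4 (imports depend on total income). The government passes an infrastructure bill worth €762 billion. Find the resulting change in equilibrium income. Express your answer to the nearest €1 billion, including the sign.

MPC = 1 − MPS = 1 − 0.21 = 0.79.
Spending multiplier = 1/(1 − c + m) = 1/(1 − 0.79 + 0.4) = 1/0.61 ≈ 1.639.
ΔY = k × ΔG = (+€762 billion) / 0.61 ≈ +€1,249 billion.

+€1,249 billion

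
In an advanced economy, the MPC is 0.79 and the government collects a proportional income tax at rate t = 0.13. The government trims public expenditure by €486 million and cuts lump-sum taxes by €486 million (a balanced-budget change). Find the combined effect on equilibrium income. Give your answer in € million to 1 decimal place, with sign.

Expenditure multiplier = 1/(1 − c(1−t)) = 1/(1 − 0.79×0.87) = 1/0.3127 ≈ 3.198.
ΔG contributes k·ΔG = (−€486 million) / 0.3127 ≈ −€1,554.2 million.
ΔT of −€486 million changes first-round spending by −c·ΔT = +€383.94 million, contributing k·(−c·ΔT) = (+€383.94 million) / 0.3127 ≈ +€1,227.8 million.
Net ΔY = k(ΔG − c·ΔT) = (−€102.06 million) / 0.3127 ≈ −€326.4 million.

−€326.4 million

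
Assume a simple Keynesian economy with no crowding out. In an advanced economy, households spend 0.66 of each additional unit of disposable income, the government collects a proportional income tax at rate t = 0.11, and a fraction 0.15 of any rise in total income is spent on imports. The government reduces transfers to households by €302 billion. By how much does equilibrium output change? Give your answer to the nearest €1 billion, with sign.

−€354 billion

The transfer change shifts disposable income by −€302 billion, so first-round consumption changes by c·ΔTR = 0.66 × (−€302 billion) = −€199.32 billion.
Expenditure multiplier = 1/(1 − c(1−t) + m) = 1/(1 − 0.66×0.89 + 0.15) = 1/0.5626 ≈ 1.777.
The transfer multiplier is c × k ≈ 1.173, so ΔY = k × (c·ΔTR) = (−€199.32 billion) / 0.5626 ≈ −€354 billion.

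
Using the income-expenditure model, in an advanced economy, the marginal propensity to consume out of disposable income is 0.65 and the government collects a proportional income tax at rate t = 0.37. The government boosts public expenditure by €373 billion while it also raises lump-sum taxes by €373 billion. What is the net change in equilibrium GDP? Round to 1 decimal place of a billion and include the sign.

Expenditure multiplier = 1/(1 − c(1−t)) = 1/(1 − 0.65×0.63) = 1/0.5905 ≈ 1.693.
ΔG contributes k·ΔG = (+€373 billion) / 0.5905 ≈ +€631.7 billion.
ΔT of +€373 billion changes first-round spending by −c·ΔT = −€242.45 billion, contributing k·(−c·ΔT) = (−€242.45 billion) / 0.5905 ≈ −€410.6 billion.
Net ΔY = k(ΔG − c·ΔT) = (+€130.55 billion) / 0.5905 ≈ +€221.1 billion.

+€221.1 billion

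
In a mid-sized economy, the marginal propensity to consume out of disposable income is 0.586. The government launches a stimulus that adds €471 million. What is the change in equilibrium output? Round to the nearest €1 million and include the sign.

+€1,138 million

Spending multiplier = 1/(1 − MPC) = 1/(1 − 0.586) = 1/0.414 ≈ 2.415.
ΔY = k × ΔG = (+€471 million) / 0.414 ≈ +€1,138 million.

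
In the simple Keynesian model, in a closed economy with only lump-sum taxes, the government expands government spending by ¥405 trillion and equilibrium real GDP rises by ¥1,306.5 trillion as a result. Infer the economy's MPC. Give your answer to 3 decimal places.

0.690

Implied spending multiplier k = ΔY/ΔG = 1,306.5/405 ≈ 3.2259.
Since k = 1/(1 − MPC), MPC = 1 − 1/k = 1 − ΔG/ΔY = 1 − 405/1,306.5 ≈ 0.690.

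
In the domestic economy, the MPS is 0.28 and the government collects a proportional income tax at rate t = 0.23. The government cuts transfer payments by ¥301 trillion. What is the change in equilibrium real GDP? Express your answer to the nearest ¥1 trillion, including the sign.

MPC = 1 − MPS = 1 − 0.28 = 0.72.
The transfer change shifts disposable income by −¥301 trillion, so first-round consumption changes by c·ΔTR = 0.72 × (−¥301 trillion) = −¥216.72 trillion.
Expenditure multiplier = 1/(1 − c(1−t)) = 1/(1 − 0.72×0.77) = 1/0.4456 ≈ 2.244.
The transfer multiplier is c × k ≈ 1.616, so ΔY = k × (c·ΔTR) = (−¥216.72 trillion) / 0.4456 ≈ −¥486 trillion.

−¥486 trillion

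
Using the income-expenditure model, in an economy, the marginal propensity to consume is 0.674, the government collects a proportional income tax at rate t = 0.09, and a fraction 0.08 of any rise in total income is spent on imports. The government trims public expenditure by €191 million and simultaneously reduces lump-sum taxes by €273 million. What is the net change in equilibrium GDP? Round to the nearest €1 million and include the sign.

Expenditure multiplier = 1/(1 − c(1−t) + m) = 1/(1 − 0.674×0.91 + 0.08) = 1/0.46666 ≈ 2.143.
ΔG contributes k·ΔG = (−€191 million) / 0.46666 ≈ −€409.3 million.
ΔT of −€273 million changes first-round spending by −c·ΔT = +€184.002 million, contributing k·(−c·ΔT) = (+€184.002 million) / 0.46666 ≈ +€394.3 million.
Net ΔY = k(ΔG − c·ΔT) = (−€6.998 million) / 0.46666 ≈ −€15 million.

−€15 million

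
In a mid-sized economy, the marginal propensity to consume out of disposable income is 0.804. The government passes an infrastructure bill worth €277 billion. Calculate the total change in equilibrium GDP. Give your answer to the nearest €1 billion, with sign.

+€1,413 billion

Government-spending multiplier = 1/(1 − MPC) = 1/(1 − 0.804) = 1/0.196 ≈ 5.102.
ΔY = k × ΔG = (+€277 billion) / 0.196 ≈ +€1,413 billion.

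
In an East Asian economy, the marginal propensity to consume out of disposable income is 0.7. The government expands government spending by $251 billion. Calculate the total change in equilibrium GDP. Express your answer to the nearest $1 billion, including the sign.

Spending multiplier = 1/(1 − MPC) = 1/(1 − 0.7) = 1/0.3 ≈ 3.333.
ΔY = k × ΔG = (+$251 billion) / 0.3 ≈ +$837 billion.

+$837 billion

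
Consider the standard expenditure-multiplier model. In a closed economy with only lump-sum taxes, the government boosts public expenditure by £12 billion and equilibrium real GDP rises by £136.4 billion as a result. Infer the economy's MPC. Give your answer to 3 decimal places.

Implied spending multiplier k = ΔY/ΔG = 136.4/12 ≈ 11.3667.
Since k = 1/(1 − MPC), MPC = 1 − 1/k = 1 − ΔG/ΔY = 1 − 12/136.4 ≈ 0.912.

0.912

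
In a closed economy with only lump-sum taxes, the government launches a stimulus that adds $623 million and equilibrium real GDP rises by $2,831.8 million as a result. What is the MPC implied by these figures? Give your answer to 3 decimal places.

0.780

Implied spending multiplier k = ΔY/ΔG = 2,831.8/623 ≈ 4.5454.
Since k = 1/(1 − MPC), MPC = 1 − 1/k = 1 − ΔG/ΔY = 1 − 623/2,831.8 ≈ 0.780.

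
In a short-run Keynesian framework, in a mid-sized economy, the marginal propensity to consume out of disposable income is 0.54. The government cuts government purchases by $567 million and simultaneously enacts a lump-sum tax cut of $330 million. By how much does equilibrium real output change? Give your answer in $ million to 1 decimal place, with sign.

Expenditure multiplier = 1/(1 − MPC) = 1/(1 − 0.54) = 1/0.46 ≈ 2.174.
ΔG contributes k·ΔG = (−$567 million) / 0.46 ≈ −$1,232.6 million.
ΔT of −$330 million changes first-round spending by −c·ΔT = +$178.2 million, contributing k·(−c·ΔT) = (+$178.2 million) / 0.46 ≈ +$387.4 million.
Net ΔY = k(ΔG − c·ΔT) = (−$388.8 million) / 0.46 ≈ −$845.2 million.

−$845.2 million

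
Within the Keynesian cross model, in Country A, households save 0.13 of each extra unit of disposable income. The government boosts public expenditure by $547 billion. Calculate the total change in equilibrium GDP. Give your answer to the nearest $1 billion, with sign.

+$4,208 billion

MPC = 1 − MPS = 1 − 0.13 = 0.87.
Expenditure multiplier = 1/(1 − MPC) = 1/(1 − 0.87) = 1/0.13 ≈ 7.692.
ΔY = k × ΔG = (+$547 billion) / 0.13 ≈ +$4,208 billion.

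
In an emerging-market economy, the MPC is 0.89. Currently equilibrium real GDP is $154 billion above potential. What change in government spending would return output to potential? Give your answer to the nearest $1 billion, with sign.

Spending multiplier = 1/(1 − MPC) = 1/(1 − 0.89) = 1/0.11 ≈ 9.091.
Need ΔY = −$154 billion, so ΔG = ΔY/k = (−$154 billion) × 0.11 ≈ −$17 billion.
The government should cut government spending by $17 billion.

−$17 billion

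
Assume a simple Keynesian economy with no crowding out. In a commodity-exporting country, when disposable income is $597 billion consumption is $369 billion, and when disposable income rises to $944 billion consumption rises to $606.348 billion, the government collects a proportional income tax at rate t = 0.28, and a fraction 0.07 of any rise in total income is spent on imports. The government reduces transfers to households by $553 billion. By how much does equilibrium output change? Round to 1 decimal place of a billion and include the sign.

MPC = ΔC/ΔYd = (606.348 − 369)/(944 − 597) = 237.348/347 = 0.684.
The transfer change shifts disposable income by −$553 billion, so first-round consumption changes by c·ΔTR = 0.684 × (−$553 billion) = −$378.252 billion.
Expenditure multiplier = 1/(1 − c(1−t) + m) = 1/(1 − 0.684×0.72 + 0.07) = 1/0.57752 ≈ 1.732.
The transfer multiplier is c × k ≈ 1.184, so ΔY = k × (c·ΔTR) = (−$378.252 billion) / 0.57752 ≈ −$655 billion.

−$655.0 billion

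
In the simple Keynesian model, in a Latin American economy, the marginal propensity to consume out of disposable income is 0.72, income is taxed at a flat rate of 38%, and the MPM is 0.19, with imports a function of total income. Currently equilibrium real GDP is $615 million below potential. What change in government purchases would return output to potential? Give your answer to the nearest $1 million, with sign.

Spending multiplier = 1/(1 − c(1−t) + m) = 1/(1 − 0.72×0.62 + 0.19) = 1/0.7436 ≈ 1.345.
Need ΔY = +$615 million, so ΔG = ΔY/k = (+$615 million) × 0.7436 ≈ +$457 million.
The government should increase government purchases by $457 million.

+$457 million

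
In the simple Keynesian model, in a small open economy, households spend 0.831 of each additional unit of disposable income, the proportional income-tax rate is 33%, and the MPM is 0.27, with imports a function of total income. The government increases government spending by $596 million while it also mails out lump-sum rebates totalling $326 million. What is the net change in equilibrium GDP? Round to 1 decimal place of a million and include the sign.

+$1,215.5 million

Expenditure multiplier = 1/(1 − c(1−t) + m) = 1/(1 − 0.831×0.67 + 0.27) = 1/0.71323 ≈ 1.402.
ΔG contributes k·ΔG = (+$596 million) / 0.71323 ≈ +$835.6 million.
ΔT of −$326 million changes first-round spending by −c·ΔT = +$270.906 million, contributing k·(−c·ΔT) = (+$270.906 million) / 0.71323 ≈ +$379.8 million.
Net ΔY = k(ΔG − c·ΔT) = (+$866.906 million) / 0.71323 ≈ +$1,215.5 million.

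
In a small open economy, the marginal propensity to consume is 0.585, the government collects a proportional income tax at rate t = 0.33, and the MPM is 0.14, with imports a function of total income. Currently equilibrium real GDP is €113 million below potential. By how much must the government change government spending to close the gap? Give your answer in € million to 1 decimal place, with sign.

+€84.5 million

Spending multiplier = 1/(1 − c(1−t) + m) = 1/(1 − 0.585×0.67 + 0.14) = 1/0.74805 ≈ 1.337.
Need ΔY = +€113 million, so ΔG = ΔY/k = (+€113 million) × 0.74805 ≈ +€84.5 million.
The government should increase government spending by €84.5 million.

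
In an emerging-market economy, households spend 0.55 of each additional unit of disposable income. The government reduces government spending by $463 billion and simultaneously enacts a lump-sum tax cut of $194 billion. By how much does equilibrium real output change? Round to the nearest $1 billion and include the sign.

Expenditure multiplier = 1/(1 − MPC) = 1/(1 − 0.55) = 1/0.45 ≈ 2.222.
ΔG contributes k·ΔG = (−$463 billion) / 0.45 ≈ −$1,028.9 billion.
ΔT of −$194 billion changes first-round spending by −c·ΔT = +$106.7 billion, contributing k·(−c·ΔT) = (+$106.7 billion) / 0.45 ≈ +$237.1 billion.
Net ΔY = k(ΔG − c·ΔT) = (−$356.3 billion) / 0.45 ≈ −$792 billion.

−$792 billion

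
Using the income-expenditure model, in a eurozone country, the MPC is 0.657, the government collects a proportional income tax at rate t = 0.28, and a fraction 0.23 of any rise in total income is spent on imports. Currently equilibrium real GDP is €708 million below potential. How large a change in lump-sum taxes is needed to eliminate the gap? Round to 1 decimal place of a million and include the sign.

Spending multiplier = 1/(1 − c(1−t) + m) = 1/(1 − 0.657×0.72 + 0.23) = 1/0.75696 ≈ 1.321.
Tax multiplier = −c·k = −0.657/0.75696 ≈ −0.868. Need ΔY = +€708 million, so ΔT = ΔY/(−c·k) = −(+€708 million) × 0.75696 / 0.657 ≈ −€815.7 million.
The government should cut lump-sum taxes by €815.7 million.

−€815.7 million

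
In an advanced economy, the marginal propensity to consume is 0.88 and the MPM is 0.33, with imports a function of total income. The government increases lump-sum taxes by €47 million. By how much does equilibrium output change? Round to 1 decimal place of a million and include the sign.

A lump-sum tax change of +€47 million shifts disposable income by −€47 million; first-round consumption changes by −c × ΔT = −0.88 × (+€47 million) = −€41.36 million.
Expenditure multiplier = 1/(1 − c + m) = 1/(1 − 0.88 + 0.33) = 1/0.45 ≈ 2.222.
The tax multiplier is −c × k ≈ −1.956, so ΔY = k × (−c·ΔT) = (−€41.36 million) / 0.45 ≈ −€91.9 million.

−€91.9 million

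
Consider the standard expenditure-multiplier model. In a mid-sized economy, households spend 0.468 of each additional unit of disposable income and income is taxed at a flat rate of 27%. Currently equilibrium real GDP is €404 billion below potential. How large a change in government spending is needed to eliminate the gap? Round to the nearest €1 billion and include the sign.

Spending multiplier = 1/(1 − c(1−t)) = 1/(1 − 0.468×0.73) = 1/0.65836 ≈ 1.519.
Need ΔY = +€404 billion, so ΔG = ΔY/k = (+€404 billion) × 0.65836 ≈ +€266 billion.
The government should increase government spending by €266 billion.

+€266 billion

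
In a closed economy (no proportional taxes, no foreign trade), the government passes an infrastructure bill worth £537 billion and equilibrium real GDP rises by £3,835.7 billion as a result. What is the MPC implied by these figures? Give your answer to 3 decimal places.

0.860

Implied spending multiplier k = ΔY/ΔG = 3,835.7/537 ≈ 7.1428.
Since k = 1/(1 − MPC), MPC = 1 − 1/k = 1 − ΔG/ΔY = 1 − 537/3,835.7 ≈ 0.860.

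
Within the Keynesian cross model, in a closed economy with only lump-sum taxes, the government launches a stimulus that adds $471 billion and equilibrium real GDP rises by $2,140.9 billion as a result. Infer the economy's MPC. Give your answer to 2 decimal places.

0.78

Implied spending multiplier k = ΔY/ΔG = 2,140.9/471 ≈ 4.5454.
Since k = 1/(1 − MPC), MPC = 1 − 1/k = 1 − ΔG/ΔY = 1 − 471/2,140.9 ≈ 0.78.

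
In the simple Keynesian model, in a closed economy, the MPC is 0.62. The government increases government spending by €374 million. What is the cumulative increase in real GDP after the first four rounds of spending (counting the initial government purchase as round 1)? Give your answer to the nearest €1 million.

€839 million

Round 1 adds ΔG = €374 million; each later round is MPC = 0.62 times the previous.
After 4 rounds: 374 + 231.88 + 143.7656 + 89.134672 = ΔG·(1 − c^4)/(1 − c) = 374 × (1 − 0.14776336)/0.38 ≈ €839 million.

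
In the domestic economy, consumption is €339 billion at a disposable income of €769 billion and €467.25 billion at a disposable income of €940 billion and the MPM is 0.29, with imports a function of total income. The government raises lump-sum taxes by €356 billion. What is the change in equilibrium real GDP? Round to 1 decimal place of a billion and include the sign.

MPC = ΔC/ΔYd = (467.25 − 339)/(940 − 769) = 128.25/171 = 0.75.
A lump-sum tax change of +€356 billion shifts disposable income by −€356 billion; first-round consumption changes by −c × ΔT = −0.75 × (+€356 billion) = −€267 billion.
Expenditure multiplier = 1/(1 − c + m) = 1/(1 − 0.75 + 0.29) = 1/0.54 ≈ 1.852.
The tax multiplier is −c × k ≈ −1.389, so ΔY = k × (−c·ΔT) = (−€267 billion) / 0.54 ≈ −€494.4 billion.

−€494.4 billion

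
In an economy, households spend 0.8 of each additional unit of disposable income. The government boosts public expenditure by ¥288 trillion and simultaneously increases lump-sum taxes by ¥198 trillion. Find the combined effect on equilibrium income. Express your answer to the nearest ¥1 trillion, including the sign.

Expenditure multiplier = 1/(1 − MPC) = 1/(1 − 0.8) = 1/0.2 = 5.
ΔG contributes k·ΔG = (+¥288 trillion) / 0.2 = +¥1,440 trillion.
ΔT of +¥198 trillion changes first-round spending by −c·ΔT = −¥158.4 trillion, contributing k·(−c·ΔT) = (−¥158.4 trillion) / 0.2 = −¥792 trillion.
Net ΔY = k(ΔG − c·ΔT) = (+¥129.6 trillion) / 0.2 = +¥648 trillion.

+¥648 trillion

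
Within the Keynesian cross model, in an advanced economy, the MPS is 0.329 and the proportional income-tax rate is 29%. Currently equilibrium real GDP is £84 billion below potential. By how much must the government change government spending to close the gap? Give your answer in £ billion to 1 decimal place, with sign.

MPC = 1 − MPS = 1 − 0.329 = 0.671.
Spending multiplier = 1/(1 − c(1−t)) = 1/(1 − 0.671×0.71) = 1/0.52359 ≈ 1.91.
Need ΔY = +£84 billion, so ΔG = ΔY/k = (+£84 billion) × 0.52359 ≈ +£44 billion.
The government should increase government spending by £44 billion.

+£44.0 billion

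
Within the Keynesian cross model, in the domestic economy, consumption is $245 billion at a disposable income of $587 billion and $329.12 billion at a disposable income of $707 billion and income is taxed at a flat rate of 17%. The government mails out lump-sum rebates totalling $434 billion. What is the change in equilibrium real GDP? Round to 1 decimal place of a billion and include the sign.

MPC = ΔC/ΔYd = (329.12 − 245)/(707 − 587) = 84.12/120 = 0.701.
A lump-sum tax change of −$434 billion shifts disposable income by +$434 billion; first-round consumption changes by −c × ΔT = −0.701 × (−$434 billion) = +$304.234 billion.
Expenditure multiplier = 1/(1 − c(1−t)) = 1/(1 − 0.701×0.83) = 1/0.41817 ≈ 2.391.
The tax multiplier is −c × k ≈ −1.676, so ΔY = k × (−c·ΔT) = (+$304.234 billion) / 0.41817 ≈ +$727.5 billion.

+$727.5 billion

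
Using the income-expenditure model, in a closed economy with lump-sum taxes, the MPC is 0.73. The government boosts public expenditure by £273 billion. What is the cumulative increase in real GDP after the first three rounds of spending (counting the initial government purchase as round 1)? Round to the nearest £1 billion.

£618 billion

Round 1 adds ΔG = £273 billion; each later round is MPC = 0.73 times the previous.
After 3 rounds: 273 + 199.29 + 145.4817 = ΔG·(1 − c^3)/(1 − c) = 273 × (1 − 0.389017)/0.27 ≈ £618 billion.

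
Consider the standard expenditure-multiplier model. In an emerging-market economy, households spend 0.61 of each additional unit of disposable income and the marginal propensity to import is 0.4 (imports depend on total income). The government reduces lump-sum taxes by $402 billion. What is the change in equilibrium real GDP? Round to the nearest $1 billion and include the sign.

A lump-sum tax change of −$402 billion shifts disposable income by +$402 billion; first-round consumption changes by −c × ΔT = −0.61 × (−$402 billion) = +$245.22 billion.
Expenditure multiplier = 1/(1 − c + m) = 1/(1 − 0.61 + 0.4) = 1/0.79 ≈ 1.266.
The tax multiplier is −c × k ≈ −0.772, so ΔY = k × (−c·ΔT) = (+$245.22 billion) / 0.79 ≈ +$310 billion.

+$310 billion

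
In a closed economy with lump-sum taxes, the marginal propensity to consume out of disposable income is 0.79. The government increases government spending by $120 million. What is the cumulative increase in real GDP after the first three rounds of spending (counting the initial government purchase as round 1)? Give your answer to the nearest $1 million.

Round 1 adds ΔG = $120 million; each later round is MPC = 0.79 times the previous.
After 3 rounds: 120 + 94.8 + 74.892 = ΔG·(1 − c^3)/(1 − c) = 120 × (1 − 0.493039)/0.21 ≈ $290 million.

$290 million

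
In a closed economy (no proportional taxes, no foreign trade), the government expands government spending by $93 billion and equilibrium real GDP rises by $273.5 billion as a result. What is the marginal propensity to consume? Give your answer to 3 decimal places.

0.660

Implied spending multiplier k = ΔY/ΔG = 273.5/93 ≈ 2.9409.
Since k = 1/(1 − MPC), MPC = 1 − 1/k = 1 − ΔG/ΔY = 1 − 93/273.5 ≈ 0.660.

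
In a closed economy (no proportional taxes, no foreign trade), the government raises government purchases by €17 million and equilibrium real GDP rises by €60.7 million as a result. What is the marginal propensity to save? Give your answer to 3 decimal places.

Implied spending multiplier k = ΔY/ΔG = 60.7/17 ≈ 3.5706.
Since k = 1/(1 − MPC), MPC = 1 − 1/k = 1 − ΔG/ΔY = 1 − 17/60.7 ≈ 0.720.
MPS = 1 − MPC = 0.280.

0.280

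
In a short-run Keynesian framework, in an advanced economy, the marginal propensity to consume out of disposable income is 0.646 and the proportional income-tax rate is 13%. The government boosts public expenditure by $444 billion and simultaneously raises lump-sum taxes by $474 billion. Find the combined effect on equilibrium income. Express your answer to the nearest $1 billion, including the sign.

+$315 billion

Expenditure multiplier = 1/(1 − c(1−t)) = 1/(1 − 0.646×0.87) = 1/0.43798 ≈ 2.283.
ΔG contributes k·ΔG = (+$444 billion) / 0.43798 ≈ +$1,013.7 billion.
ΔT of +$474 billion changes first-round spending by −c·ΔT = −$306.204 billion, contributing k·(−c·ΔT) = (−$306.204 billion) / 0.43798 ≈ −$699.1 billion.
Net ΔY = k(ΔG − c·ΔT) = (+$137.796 billion) / 0.43798 ≈ +$315 billion.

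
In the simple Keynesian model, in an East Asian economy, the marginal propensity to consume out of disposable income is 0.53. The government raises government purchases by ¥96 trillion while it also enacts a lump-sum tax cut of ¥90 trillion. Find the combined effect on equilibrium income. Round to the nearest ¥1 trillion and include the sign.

Expenditure multiplier = 1/(1 − MPC) = 1/(1 − 0.53) = 1/0.47 ≈ 2.128.
ΔG contributes k·ΔG = (+¥96 trillion) / 0.47 ≈ +¥204.3 trillion.
ΔT of −¥90 trillion changes first-round spending by −c·ΔT = +¥47.7 trillion, contributing k·(−c·ΔT) = (+¥47.7 trillion) / 0.47 ≈ +¥101.5 trillion.
Net ΔY = k(ΔG − c·ΔT) = (+¥143.7 trillion) / 0.47 ≈ +¥306 trillion.

+¥306 trillion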